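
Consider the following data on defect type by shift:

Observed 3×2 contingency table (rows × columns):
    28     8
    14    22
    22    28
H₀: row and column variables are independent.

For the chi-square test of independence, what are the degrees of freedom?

df = (r−1)(c−1) = (3−1)·(2−1) = 2

degrees of freedom = 2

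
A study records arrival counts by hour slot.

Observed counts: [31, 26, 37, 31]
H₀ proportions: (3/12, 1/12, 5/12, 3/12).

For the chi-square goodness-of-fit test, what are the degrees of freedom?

degrees of freedom = 3

df = k − 1 = 4 − 1 = 3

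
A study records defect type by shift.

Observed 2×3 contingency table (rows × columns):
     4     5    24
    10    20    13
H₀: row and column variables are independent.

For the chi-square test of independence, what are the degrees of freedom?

degrees of freedom = 2

df = (r−1)(c−1) = (2−1)·(3−1) = 2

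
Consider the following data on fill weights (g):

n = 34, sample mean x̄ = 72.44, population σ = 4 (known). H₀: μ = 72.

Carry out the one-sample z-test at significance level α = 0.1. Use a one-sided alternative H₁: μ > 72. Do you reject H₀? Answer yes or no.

SE = σ/√n = 4/√34 = 0.6860
z = (x̄−μ₀)/SE = (72.44−72)/0.6860 = 0.6414
p-value (one-sided, H₁ greater) = 0.26063
At α=0.1: p ≥ α → fail to reject H₀

reject H₀: no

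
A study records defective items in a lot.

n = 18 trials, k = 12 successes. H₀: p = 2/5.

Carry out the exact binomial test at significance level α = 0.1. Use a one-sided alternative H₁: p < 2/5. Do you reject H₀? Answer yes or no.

reject H₀: no

Exact binomial: n=18, k=12, p₀=2/5=0.4000
P(X≤12) from Σ C(n,i)·p₀^i·(1−p₀)^(n−i)
p-value (one-sided, H₁ less) = 0.99425
At α=0.1: p ≥ α → fail to reject H₀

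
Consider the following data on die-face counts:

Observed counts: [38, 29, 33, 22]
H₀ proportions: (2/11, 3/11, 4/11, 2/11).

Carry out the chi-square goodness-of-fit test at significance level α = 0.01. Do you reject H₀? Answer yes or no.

reject H₀: yes

n = 122; E_i = n·p_i = [22.18, 33.27, 44.36, 22.18]
χ² = (38−22.18)²/22.18 + (29−33.27)²/33.27 + (33−44.36)²/44.36 + (22−22.18)²/22.18 = 14.7411
df = 3
p-value (upper-tail) = 0.00205
At α=0.01: p < α → reject H₀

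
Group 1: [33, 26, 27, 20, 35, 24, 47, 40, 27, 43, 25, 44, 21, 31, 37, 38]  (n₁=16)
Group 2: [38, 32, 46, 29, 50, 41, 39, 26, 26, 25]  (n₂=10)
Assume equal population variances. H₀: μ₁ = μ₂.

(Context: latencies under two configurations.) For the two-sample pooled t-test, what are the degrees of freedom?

degrees of freedom = 24

df = n₁ + n₂ − 2 = 16 + 10 − 2 = 24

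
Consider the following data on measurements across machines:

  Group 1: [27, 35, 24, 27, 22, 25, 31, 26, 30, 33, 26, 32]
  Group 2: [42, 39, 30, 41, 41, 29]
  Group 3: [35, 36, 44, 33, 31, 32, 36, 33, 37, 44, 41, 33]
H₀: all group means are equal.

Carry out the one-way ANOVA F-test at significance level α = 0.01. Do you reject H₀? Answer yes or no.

reject H₀: yes

Group means [28.17, 37.00, 36.25], grand mean 33.167
SSB = Σnᵢ(x̄ᵢ−x̄)² = 502.250; SSW = ΣΣ(x−x̄ᵢ)² = 569.917
MSB = 502.250/2 = 251.1250; MSW = 569.917/27 = 21.1080
F = MSB/MSW = 11.8971
df = (2, 27)
p-value (upper-tail) = 0.00020
At α=0.01: p < α → reject H₀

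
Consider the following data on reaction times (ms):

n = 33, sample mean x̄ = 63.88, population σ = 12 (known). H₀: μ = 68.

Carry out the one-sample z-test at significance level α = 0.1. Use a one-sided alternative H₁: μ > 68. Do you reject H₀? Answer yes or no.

reject H₀: no

SE = σ/√n = 12/√33 = 2.0889
z = (x̄−μ₀)/SE = (63.88−68)/2.0889 = -1.9723
p-value (one-sided, H₁ greater) = 0.97571
At α=0.1: p ≥ α → fail to reject H₀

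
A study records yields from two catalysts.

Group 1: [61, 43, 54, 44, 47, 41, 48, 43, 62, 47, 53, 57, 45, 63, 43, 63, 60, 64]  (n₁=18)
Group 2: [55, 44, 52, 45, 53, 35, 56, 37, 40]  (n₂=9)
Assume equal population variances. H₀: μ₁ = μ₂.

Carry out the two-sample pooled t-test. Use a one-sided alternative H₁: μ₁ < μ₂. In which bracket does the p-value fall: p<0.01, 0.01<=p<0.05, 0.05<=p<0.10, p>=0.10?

x̄₁=52.111, s₁=8.415, n₁=18
x̄₂=46.333, s₂=7.969, n₂=9
s_p² = [17·8.415² + 8·7.969²]/25 = 68.4711
SE = √(s_p²·(1/18+1/9)) = 3.3781
t = (52.111−46.333)/3.3781 = 1.7103
df = 25
p-value (one-sided, H₁ less) = 0.95021
→ bracket: p>=0.10

p-value bracket: p>=0.10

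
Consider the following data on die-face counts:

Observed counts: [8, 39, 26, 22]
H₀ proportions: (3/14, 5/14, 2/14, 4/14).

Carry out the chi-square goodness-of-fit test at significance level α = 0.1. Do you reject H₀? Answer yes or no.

n = 95; E_i = n·p_i = [20.36, 33.93, 13.57, 27.14]
χ² = (8−20.36)²/20.36 + (39−33.93)²/33.93 + (26−13.57)²/13.57 + (22−27.14)²/27.14 = 20.6154
df = 3
p-value (upper-tail) = 0.00013
At α=0.1: p < α → reject H₀

reject H₀: yes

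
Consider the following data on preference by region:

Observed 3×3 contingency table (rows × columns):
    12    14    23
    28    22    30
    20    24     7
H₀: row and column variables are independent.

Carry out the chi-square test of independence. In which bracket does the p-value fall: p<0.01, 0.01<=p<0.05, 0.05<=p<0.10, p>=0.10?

p-value bracket: p<0.01

Row totals [49, 80, 51], col totals [60, 60, 60], n=180
χ² = (12−16.33)²/16.33 + (14−16.33)²/16.33 + (23−16.33)²/16.33 + (28−26.67)²/26.67 + (22−26.67)²/26.67 + (30−26.67)²/26.67 + (20−17.00)²/17.00 + (24−17.00)²/17.00 + (7−17.00)²/17.00 = 14.7982
df = 4
p-value (upper-tail) = 0.00514
→ bracket: p<0.01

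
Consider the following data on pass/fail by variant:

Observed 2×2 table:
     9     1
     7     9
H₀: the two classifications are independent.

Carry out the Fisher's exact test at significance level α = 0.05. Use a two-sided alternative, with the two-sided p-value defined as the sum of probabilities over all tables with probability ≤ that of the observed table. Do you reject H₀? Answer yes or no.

reject H₀: yes

Margins: r₁=10, r₂=16, c₁=16, c₂=10, n=26
p_obs = C(10,9)·C(16,7)/C(26,16); sum pmf over tables with pmf ≤ p_obs
p-value (two-sided) = 0.03674
At α=0.05: p < α → reject H₀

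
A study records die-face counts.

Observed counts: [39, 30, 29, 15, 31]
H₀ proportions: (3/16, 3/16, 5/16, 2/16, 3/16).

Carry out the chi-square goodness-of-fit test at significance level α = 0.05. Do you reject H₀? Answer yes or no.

n = 144; E_i = n·p_i = [27.00, 27.00, 45.00, 18.00, 27.00]
χ² = (39−27.00)²/27.00 + (30−27.00)²/27.00 + (29−45.00)²/45.00 + (15−18.00)²/18.00 + (31−27.00)²/27.00 = 12.4481
df = 4
p-value (upper-tail) = 0.01431
At α=0.05: p < α → reject H₀

reject H₀: yes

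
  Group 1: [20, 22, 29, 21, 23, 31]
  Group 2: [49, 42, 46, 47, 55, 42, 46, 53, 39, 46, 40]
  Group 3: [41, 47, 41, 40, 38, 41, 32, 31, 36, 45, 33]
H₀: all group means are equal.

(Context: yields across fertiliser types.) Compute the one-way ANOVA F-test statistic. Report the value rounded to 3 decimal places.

test statistic = 35.830

Group means [24.33, 45.91, 38.64], grand mean 38.429
SSB = Σnᵢ(x̄ᵢ−x̄)² = 1808.069; SSW = ΣΣ(x−x̄ᵢ)² = 630.788
MSB = 1808.069/2 = 904.0346; MSW = 630.788/25 = 25.2315
F = MSB/MSW = 35.8296
df = (2, 25)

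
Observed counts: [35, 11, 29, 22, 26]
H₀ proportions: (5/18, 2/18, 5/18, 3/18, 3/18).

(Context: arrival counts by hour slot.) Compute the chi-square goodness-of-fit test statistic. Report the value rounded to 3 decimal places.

n = 123; E_i = n·p_i = [34.17, 13.67, 34.17, 20.50, 20.50]
χ² = (35−34.17)²/34.17 + (11−13.67)²/13.67 + (29−34.17)²/34.17 + (22−20.50)²/20.50 + (26−20.50)²/20.50 = 2.9073
df = 4

test statistic = 2.907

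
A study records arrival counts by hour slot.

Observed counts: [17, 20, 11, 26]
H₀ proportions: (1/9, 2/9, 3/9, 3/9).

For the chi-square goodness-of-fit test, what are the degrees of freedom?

degrees of freedom = 3

df = k − 1 = 4 − 1 = 3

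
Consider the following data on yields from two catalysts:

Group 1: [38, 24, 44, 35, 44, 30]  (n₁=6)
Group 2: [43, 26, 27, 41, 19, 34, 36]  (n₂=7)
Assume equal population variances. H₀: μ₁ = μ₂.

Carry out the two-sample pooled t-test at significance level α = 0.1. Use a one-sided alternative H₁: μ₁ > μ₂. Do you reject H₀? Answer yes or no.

reject H₀: no

x̄₁=35.833, s₁=7.910, n₁=6
x̄₂=32.286, s₂=8.674, n₂=7
s_p² = [5·7.910² + 6·8.674²]/11 = 69.4784
SE = √(s_p²·(1/6+1/7)) = 4.6374
t = (35.833−32.286)/4.6374 = 0.7650
df = 11
p-value (one-sided, H₁ greater) = 0.23018
At α=0.1: p ≥ α → fail to reject H₀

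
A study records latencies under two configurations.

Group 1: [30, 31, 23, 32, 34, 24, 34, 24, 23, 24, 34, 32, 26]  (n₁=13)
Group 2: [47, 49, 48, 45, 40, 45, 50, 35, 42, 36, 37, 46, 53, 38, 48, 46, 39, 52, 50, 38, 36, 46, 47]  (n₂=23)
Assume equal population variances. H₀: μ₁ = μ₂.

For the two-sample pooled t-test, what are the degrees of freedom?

df = n₁ + n₂ − 2 = 13 + 23 − 2 = 34

degrees of freedom = 34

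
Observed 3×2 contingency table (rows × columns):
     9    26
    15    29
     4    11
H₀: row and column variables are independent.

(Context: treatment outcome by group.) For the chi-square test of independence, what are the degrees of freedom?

df = (r−1)(c−1) = (3−1)·(2−1) = 2

degrees of freedom = 2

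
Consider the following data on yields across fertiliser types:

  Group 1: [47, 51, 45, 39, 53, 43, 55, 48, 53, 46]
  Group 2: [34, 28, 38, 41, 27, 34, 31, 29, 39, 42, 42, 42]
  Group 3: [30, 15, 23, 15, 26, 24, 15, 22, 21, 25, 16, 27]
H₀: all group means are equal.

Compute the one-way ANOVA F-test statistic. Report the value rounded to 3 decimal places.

Group means [48.00, 35.58, 21.58], grand mean 34.294
SSB = Σnᵢ(x̄ᵢ−x̄)² = 3837.225; SSW = ΣΣ(x−x̄ᵢ)² = 899.833
MSB = 3837.225/2 = 1918.6127; MSW = 899.833/31 = 29.0269
F = MSB/MSW = 66.0978
df = (2, 31)

test statistic = 66.098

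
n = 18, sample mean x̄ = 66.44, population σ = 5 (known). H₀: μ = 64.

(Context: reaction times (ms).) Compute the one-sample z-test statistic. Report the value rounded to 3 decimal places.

SE = σ/√n = 5/√18 = 1.1785
z = (x̄−μ₀)/SE = (66.44−64)/1.1785 = 2.0704

test statistic = 2.070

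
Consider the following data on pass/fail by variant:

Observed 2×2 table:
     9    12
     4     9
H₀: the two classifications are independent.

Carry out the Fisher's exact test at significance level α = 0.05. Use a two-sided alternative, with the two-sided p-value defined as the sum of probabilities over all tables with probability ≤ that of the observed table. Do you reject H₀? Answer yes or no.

Margins: r₁=21, r₂=13, c₁=13, c₂=21, n=34
p_obs = C(21,9)·C(13,4)/C(34,13); sum pmf over tables with pmf ≤ p_obs
p-value (two-sided) = 0.71778
At α=0.05: p ≥ α → fail to reject H₀

reject H₀: no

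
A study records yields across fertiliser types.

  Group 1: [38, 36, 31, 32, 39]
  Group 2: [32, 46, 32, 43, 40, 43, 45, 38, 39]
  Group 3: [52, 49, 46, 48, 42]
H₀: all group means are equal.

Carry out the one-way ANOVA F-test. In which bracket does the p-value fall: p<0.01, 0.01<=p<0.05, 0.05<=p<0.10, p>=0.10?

p-value bracket: p<0.01

Group means [35.20, 39.78, 47.40], grand mean 40.579
SSB = Σnᵢ(x̄ᵢ−x̄)² = 383.076; SSW = ΣΣ(x−x̄ᵢ)² = 317.556
MSB = 383.076/2 = 191.5380; MSW = 317.556/16 = 19.8472
F = MSB/MSW = 9.6506
df = (2, 16)
p-value (upper-tail) = 0.00178
→ bracket: p<0.01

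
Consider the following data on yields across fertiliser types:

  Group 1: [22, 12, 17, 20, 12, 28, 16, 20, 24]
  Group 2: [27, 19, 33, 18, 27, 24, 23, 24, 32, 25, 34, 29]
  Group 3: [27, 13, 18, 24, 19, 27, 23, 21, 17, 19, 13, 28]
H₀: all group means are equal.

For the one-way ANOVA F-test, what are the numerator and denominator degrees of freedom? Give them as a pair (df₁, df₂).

degrees of freedom = [2, 30]

k = 3 groups, N = 33 total
df = (k−1, N−k) = (3−1, 33−3) = (2, 30)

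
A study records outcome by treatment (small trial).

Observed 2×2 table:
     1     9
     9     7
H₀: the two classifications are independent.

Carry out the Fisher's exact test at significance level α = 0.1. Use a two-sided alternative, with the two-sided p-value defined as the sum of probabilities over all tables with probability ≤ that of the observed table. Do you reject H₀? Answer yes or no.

Margins: r₁=10, r₂=16, c₁=10, c₂=16, n=26
p_obs = C(10,1)·C(16,9)/C(26,10); sum pmf over tables with pmf ≤ p_obs
p-value (two-sided) = 0.03674
At α=0.1: p < α → reject H₀

reject H₀: yes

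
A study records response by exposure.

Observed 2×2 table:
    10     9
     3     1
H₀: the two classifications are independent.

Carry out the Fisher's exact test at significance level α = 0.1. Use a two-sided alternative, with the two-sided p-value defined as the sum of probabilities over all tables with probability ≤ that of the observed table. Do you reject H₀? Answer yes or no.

reject H₀: no

Margins: r₁=19, r₂=4, c₁=13, c₂=10, n=23
p_obs = C(19,10)·C(4,3)/C(23,13); sum pmf over tables with pmf ≤ p_obs
p-value (two-sided) = 0.60361
At α=0.1: p ≥ α → fail to reject H₀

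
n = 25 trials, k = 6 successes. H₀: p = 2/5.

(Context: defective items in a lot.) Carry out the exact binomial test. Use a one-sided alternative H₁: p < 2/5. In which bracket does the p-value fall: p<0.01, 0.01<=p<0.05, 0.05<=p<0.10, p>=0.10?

Exact binomial: n=25, k=6, p₀=2/5=0.4000
P(X≤6) from Σ C(n,i)·p₀^i·(1−p₀)^(n−i)
p-value (one-sided, H₁ less) = 0.07357
→ bracket: 0.05<=p<0.10

p-value bracket: 0.05<=p<0.10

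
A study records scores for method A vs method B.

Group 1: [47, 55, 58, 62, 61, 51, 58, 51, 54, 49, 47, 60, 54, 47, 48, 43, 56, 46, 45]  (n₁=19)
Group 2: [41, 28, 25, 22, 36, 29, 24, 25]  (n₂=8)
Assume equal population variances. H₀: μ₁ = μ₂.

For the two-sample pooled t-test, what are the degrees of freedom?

df = n₁ + n₂ − 2 = 19 + 8 − 2 = 25

degrees of freedom = 25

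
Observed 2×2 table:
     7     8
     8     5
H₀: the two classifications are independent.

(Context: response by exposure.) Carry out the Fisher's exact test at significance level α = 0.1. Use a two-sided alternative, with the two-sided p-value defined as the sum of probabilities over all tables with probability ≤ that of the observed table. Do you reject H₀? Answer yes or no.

Margins: r₁=15, r₂=13, c₁=15, c₂=13, n=28
p_obs = C(15,7)·C(13,8)/C(28,15); sum pmf over tables with pmf ≤ p_obs
p-value (two-sided) = 0.47570
At α=0.1: p ≥ α → fail to reject H₀

reject H₀: no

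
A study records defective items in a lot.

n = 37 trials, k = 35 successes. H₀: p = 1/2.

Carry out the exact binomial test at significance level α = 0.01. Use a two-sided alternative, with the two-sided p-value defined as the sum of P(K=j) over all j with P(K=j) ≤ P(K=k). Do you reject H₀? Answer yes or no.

Exact binomial: n=37, k=35, p₀=1/2=0.5000
P(X=j) = C(n,j)·p₀^j·(1−p₀)^(n−j); p = Σ P(X=j) over j with P(X=j) ≤ P(X=35)
p-value (two-sided) = 0.00000
At α=0.01: p < α → reject H₀

reject H₀: yes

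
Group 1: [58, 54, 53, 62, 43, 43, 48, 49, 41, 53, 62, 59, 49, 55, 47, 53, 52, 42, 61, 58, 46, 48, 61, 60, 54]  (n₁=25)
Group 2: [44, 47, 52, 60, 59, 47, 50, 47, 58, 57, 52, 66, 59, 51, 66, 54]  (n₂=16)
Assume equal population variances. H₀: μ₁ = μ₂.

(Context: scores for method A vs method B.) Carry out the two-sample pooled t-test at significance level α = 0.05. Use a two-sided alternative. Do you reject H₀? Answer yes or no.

x̄₁=52.440, s₁=6.634, n₁=25
x̄₂=54.312, s₂=6.720, n₂=16
s_p² = [24·6.634² + 15·6.720²]/39 = 44.4512
SE = √(s_p²·(1/25+1/16)) = 2.1345
t = (52.440−54.312)/2.1345 = -0.8772
df = 39
p-value (two-sided) = 0.38573
At α=0.05: p ≥ α → fail to reject H₀

reject H₀: no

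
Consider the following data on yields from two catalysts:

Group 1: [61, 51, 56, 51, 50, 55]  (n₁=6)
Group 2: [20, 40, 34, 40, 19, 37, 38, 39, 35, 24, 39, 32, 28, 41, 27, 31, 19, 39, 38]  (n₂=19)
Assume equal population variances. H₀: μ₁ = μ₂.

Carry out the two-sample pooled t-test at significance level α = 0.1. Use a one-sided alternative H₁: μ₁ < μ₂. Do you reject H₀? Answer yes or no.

reject H₀: no

x̄₁=54.000, s₁=4.195, n₁=6
x̄₂=32.632, s₂=7.625, n₂=19
s_p² = [5·4.195² + 18·7.625²]/23 = 49.3227
SE = √(s_p²·(1/6+1/19)) = 3.2888
t = (54.000−32.632)/3.2888 = 6.4973
df = 23
p-value (one-sided, H₁ less) = 1.00000
At α=0.1: p ≥ α → fail to reject H₀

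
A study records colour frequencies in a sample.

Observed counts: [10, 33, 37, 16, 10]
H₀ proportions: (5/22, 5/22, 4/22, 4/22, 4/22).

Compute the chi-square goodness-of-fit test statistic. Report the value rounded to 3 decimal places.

n = 106; E_i = n·p_i = [24.09, 24.09, 19.27, 19.27, 19.27]
χ² = (10−24.09)²/24.09 + (33−24.09)²/24.09 + (37−19.27)²/19.27 + (16−19.27)²/19.27 + (10−19.27)²/19.27 = 32.8594
df = 4

test statistic = 32.859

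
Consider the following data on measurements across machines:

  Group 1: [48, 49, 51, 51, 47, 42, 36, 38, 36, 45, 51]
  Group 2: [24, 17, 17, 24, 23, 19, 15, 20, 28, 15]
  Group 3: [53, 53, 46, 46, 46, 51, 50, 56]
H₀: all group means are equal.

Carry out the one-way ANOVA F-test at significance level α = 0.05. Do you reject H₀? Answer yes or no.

reject H₀: yes

Group means [44.91, 20.20, 50.12], grand mean 37.828
SSB = Σnᵢ(x̄ᵢ−x̄)² = 4868.754; SSW = ΣΣ(x−x̄ᵢ)² = 633.384
MSB = 4868.754/2 = 2434.3769; MSW = 633.384/26 = 24.3609
F = MSB/MSW = 99.9296
df = (2, 26)
p-value (upper-tail) = 0.00000
At α=0.05: p < α → reject H₀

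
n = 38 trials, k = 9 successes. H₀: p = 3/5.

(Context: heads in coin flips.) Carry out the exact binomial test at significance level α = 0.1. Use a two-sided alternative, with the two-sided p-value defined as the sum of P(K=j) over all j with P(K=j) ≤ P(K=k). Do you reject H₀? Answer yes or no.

Exact binomial: n=38, k=9, p₀=3/5=0.6000
P(X=j) = C(n,j)·p₀^j·(1−p₀)^(n−j); p = Σ P(X=j) over j with P(X=j) ≤ P(X=9)
p-value (two-sided) = 0.00001
At α=0.1: p < α → reject H₀

reject H₀: yes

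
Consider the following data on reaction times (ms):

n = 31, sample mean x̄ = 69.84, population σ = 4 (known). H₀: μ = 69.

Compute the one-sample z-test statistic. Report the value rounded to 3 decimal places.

SE = σ/√n = 4/√31 = 0.7184
z = (x̄−μ₀)/SE = (69.84−69)/0.7184 = 1.1692

test statistic = 1.169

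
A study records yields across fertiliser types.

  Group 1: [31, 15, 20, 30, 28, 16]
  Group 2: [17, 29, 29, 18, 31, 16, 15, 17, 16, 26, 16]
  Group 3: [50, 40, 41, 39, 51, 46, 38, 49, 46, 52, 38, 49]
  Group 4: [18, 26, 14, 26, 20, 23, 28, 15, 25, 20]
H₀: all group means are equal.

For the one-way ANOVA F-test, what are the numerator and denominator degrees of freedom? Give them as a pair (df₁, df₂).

k = 4 groups, N = 39 total
df = (k−1, N−k) = (4−1, 39−4) = (3, 35)

degrees of freedom = [3, 35]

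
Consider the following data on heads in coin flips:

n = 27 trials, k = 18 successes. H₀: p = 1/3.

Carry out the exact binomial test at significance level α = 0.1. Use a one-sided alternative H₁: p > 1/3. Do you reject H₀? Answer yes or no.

Exact binomial: n=27, k=18, p₀=1/3=0.3333
P(X≥18) from Σ C(n,i)·p₀^i·(1−p₀)^(n−i)
p-value (one-sided, H₁ greater) = 0.00041
At α=0.1: p < α → reject H₀

reject H₀: yes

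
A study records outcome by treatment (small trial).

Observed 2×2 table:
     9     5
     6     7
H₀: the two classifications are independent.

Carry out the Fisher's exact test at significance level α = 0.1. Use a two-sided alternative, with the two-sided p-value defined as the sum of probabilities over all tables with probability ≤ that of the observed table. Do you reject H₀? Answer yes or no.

Margins: r₁=14, r₂=13, c₁=15, c₂=12, n=27
p_obs = C(14,9)·C(13,6)/C(27,15); sum pmf over tables with pmf ≤ p_obs
p-value (two-sided) = 0.44948
At α=0.1: p ≥ α → fail to reject H₀

reject H₀: no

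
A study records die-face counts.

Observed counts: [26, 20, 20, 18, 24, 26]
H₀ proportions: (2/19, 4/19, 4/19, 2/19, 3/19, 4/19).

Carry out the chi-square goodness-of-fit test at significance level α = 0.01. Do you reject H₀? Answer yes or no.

n = 134; E_i = n·p_i = [14.11, 28.21, 28.21, 14.11, 21.16, 28.21]
χ² = (26−14.11)²/14.11 + (20−28.21)²/28.21 + (20−28.21)²/28.21 + (18−14.11)²/14.11 + (24−21.16)²/21.16 + (26−28.21)²/28.21 = 16.4403
df = 5
p-value (upper-tail) = 0.00569
At α=0.01: p < α → reject H₀

reject H₀: yes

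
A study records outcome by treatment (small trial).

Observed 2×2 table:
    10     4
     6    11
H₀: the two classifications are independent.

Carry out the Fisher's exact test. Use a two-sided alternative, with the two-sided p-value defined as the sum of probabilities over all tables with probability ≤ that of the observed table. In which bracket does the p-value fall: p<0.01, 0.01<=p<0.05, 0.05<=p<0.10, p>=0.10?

p-value bracket: 0.05<=p<0.10

Margins: r₁=14, r₂=17, c₁=16, c₂=15, n=31
p_obs = C(14,10)·C(17,6)/C(31,16); sum pmf over tables with pmf ≤ p_obs
p-value (two-sided) = 0.07317
→ bracket: 0.05<=p<0.10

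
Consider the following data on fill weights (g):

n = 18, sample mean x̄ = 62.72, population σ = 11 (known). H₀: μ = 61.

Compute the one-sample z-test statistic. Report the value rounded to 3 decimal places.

test statistic = 0.663

SE = σ/√n = 11/√18 = 2.5927
z = (x̄−μ₀)/SE = (62.72−61)/2.5927 = 0.6634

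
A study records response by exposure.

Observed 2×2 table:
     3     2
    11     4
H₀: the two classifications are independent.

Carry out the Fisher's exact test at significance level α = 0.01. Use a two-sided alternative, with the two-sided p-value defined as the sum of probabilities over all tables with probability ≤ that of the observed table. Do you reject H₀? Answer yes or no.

Margins: r₁=5, r₂=15, c₁=14, c₂=6, n=20
p_obs = C(5,3)·C(15,11)/C(20,14); sum pmf over tables with pmf ≤ p_obs
p-value (two-sided) = 0.61262
At α=0.01: p ≥ α → fail to reject H₀

reject H₀: no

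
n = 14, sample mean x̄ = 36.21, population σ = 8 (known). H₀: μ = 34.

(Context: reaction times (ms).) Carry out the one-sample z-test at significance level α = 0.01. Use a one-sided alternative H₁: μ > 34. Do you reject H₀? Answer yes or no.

SE = σ/√n = 8/√14 = 2.1381
z = (x̄−μ₀)/SE = (36.21−34)/2.1381 = 1.0336
p-value (one-sided, H₁ greater) = 0.15065
At α=0.01: p ≥ α → fail to reject H₀

reject H₀: no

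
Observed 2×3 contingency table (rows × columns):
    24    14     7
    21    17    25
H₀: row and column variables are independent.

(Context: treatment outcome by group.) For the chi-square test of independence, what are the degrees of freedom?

degrees of freedom = 2

df = (r−1)(c−1) = (2−1)·(3−1) = 2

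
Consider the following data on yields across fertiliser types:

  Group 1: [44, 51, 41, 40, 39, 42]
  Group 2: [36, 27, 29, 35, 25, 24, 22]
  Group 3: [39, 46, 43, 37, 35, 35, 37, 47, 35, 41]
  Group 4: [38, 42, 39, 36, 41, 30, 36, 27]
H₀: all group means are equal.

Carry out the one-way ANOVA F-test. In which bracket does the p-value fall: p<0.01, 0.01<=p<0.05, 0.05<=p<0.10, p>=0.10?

p-value bracket: p<0.01

Group means [42.83, 28.29, 39.50, 36.12], grand mean 36.742
SSB = Σnᵢ(x̄ᵢ−x̄)² = 802.299; SSW = ΣΣ(x−x̄ᵢ)² = 647.637
MSB = 802.299/3 = 267.4329; MSW = 647.637/27 = 23.9866
F = MSB/MSW = 11.1493
df = (3, 27)
p-value (upper-tail) = 0.00006
→ bracket: p<0.01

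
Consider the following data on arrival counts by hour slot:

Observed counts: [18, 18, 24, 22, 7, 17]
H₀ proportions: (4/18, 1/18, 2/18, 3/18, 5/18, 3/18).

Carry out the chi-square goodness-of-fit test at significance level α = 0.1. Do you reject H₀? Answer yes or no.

n = 106; E_i = n·p_i = [23.56, 5.89, 11.78, 17.67, 29.44, 17.67]
χ² = (18−23.56)²/23.56 + (18−5.89)²/5.89 + (24−11.78)²/11.78 + (22−17.67)²/17.67 + (7−29.44)²/29.44 + (17−17.67)²/17.67 = 57.0981
df = 5
p-value (upper-tail) = 0.00000
At α=0.1: p < α → reject H₀

reject H₀: yes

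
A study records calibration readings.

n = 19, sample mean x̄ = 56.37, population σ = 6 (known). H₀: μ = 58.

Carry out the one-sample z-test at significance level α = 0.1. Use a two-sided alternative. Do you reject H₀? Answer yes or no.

reject H₀: no

SE = σ/√n = 6/√19 = 1.3765
z = (x̄−μ₀)/SE = (56.37−58)/1.3765 = -1.1842
p-value (two-sided) = 0.23635
At α=0.1: p ≥ α → fail to reject H₀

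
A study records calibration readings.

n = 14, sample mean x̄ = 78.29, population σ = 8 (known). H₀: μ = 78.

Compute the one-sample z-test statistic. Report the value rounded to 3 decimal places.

test statistic = 0.136

SE = σ/√n = 8/√14 = 2.1381
z = (x̄−μ₀)/SE = (78.29−78)/2.1381 = 0.1356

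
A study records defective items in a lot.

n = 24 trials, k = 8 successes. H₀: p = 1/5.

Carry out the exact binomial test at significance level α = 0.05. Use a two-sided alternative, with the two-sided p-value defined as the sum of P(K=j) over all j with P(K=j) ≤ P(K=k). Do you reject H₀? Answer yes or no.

reject H₀: no

Exact binomial: n=24, k=8, p₀=1/5=0.2000
P(X=j) = C(n,j)·p₀^j·(1−p₀)^(n−j); p = Σ P(X=j) over j with P(X=j) ≤ P(X=8)
p-value (two-sided) = 0.12223
At α=0.05: p ≥ α → fail to reject H₀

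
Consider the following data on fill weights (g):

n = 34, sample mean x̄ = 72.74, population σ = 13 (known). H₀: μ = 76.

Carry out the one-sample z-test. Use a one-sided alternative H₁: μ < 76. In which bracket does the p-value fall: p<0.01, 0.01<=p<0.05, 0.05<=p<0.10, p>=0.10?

SE = σ/√n = 13/√34 = 2.2295
z = (x̄−μ₀)/SE = (72.74−76)/2.2295 = -1.4622
p-value (one-sided, H₁ less) = 0.07184
→ bracket: 0.05<=p<0.10

p-value bracket: 0.05<=p<0.10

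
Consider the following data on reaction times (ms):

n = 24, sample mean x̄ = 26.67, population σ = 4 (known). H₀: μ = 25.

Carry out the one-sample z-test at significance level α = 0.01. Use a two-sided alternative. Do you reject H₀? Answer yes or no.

reject H₀: no

SE = σ/√n = 4/√24 = 0.8165
z = (x̄−μ₀)/SE = (26.67−25)/0.8165 = 2.0453
p-value (two-sided) = 0.04082
At α=0.01: p ≥ α → fail to reject H₀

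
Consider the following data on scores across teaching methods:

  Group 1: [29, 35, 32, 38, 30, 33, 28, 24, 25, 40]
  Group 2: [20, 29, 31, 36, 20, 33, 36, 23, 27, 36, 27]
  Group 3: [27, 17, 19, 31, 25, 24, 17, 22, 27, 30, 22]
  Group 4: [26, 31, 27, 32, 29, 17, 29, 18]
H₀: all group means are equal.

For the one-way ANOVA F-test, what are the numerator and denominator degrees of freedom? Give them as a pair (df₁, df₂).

degrees of freedom = [3, 36]

k = 4 groups, N = 40 total
df = (k−1, N−k) = (4−1, 40−4) = (3, 36)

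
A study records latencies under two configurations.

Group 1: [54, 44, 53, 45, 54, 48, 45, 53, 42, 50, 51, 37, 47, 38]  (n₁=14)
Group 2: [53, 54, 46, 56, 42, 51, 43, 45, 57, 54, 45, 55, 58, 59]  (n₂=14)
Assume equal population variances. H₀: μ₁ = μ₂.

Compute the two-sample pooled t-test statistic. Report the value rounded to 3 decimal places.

x̄₁=47.214, s₁=5.673, n₁=14
x̄₂=51.286, s₂=5.902, n₂=14
s_p² = [13·5.673² + 13·5.902²]/26 = 33.5082
SE = √(s_p²·(1/14+1/14)) = 2.1879
t = (47.214−51.286)/2.1879 = -1.8609
df = 26

test statistic = -1.861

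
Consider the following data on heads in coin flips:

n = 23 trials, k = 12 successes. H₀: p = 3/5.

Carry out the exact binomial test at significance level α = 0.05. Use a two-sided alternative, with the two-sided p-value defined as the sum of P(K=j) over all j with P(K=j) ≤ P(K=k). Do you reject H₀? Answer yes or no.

Exact binomial: n=23, k=12, p₀=3/5=0.6000
P(X=j) = C(n,j)·p₀^j·(1−p₀)^(n−j); p = Σ P(X=j) over j with P(X=j) ≤ P(X=12)
p-value (two-sided) = 0.52436
At α=0.05: p ≥ α → fail to reject H₀

reject H₀: no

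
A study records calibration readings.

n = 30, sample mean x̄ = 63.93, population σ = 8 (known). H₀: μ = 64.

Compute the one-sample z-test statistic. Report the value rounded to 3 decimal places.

SE = σ/√n = 8/√30 = 1.4606
z = (x̄−μ₀)/SE = (63.93−64)/1.4606 = -0.0479

test statistic = -0.048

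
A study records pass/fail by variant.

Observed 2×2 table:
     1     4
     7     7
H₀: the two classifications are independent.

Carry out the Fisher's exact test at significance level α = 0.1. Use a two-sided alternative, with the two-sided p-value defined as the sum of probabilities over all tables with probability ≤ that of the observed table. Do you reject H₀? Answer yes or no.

reject H₀: no

Margins: r₁=5, r₂=14, c₁=8, c₂=11, n=19
p_obs = C(5,1)·C(14,7)/C(19,8); sum pmf over tables with pmf ≤ p_obs
p-value (two-sided) = 0.33781
At α=0.1: p ≥ α → fail to reject H₀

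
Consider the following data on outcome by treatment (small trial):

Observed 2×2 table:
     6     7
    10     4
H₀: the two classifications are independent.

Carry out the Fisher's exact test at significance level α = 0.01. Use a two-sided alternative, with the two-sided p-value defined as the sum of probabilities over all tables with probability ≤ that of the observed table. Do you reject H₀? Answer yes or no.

Margins: r₁=13, r₂=14, c₁=16, c₂=11, n=27
p_obs = C(13,6)·C(14,10)/C(27,16); sum pmf over tables with pmf ≤ p_obs
p-value (two-sided) = 0.25186
At α=0.01: p ≥ α → fail to reject H₀

reject H₀: no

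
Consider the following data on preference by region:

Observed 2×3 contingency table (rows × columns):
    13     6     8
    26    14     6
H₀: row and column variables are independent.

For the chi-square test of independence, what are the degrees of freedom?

df = (r−1)(c−1) = (2−1)·(3−1) = 2

degrees of freedom = 2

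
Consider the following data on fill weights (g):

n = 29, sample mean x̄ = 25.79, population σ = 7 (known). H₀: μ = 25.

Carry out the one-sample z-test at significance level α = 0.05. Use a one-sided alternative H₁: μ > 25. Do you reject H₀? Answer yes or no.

reject H₀: no

SE = σ/√n = 7/√29 = 1.2999
z = (x̄−μ₀)/SE = (25.79−25)/1.2999 = 0.6078
p-value (one-sided, H₁ greater) = 0.27168
At α=0.05: p ≥ α → fail to reject H₀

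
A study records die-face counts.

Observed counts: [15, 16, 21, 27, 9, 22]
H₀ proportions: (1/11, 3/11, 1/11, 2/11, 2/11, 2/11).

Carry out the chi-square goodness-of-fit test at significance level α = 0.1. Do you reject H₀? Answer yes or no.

n = 110; E_i = n·p_i = [10.00, 30.00, 10.00, 20.00, 20.00, 20.00]
χ² = (15−10.00)²/10.00 + (16−30.00)²/30.00 + (21−10.00)²/10.00 + (27−20.00)²/20.00 + (9−20.00)²/20.00 + (22−20.00)²/20.00 = 29.8333
df = 5
p-value (upper-tail) = 0.00002
At α=0.1: p < α → reject H₀

reject H₀: yes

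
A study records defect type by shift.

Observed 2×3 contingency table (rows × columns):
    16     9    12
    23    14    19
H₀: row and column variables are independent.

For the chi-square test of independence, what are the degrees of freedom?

degrees of freedom = 2

df = (r−1)(c−1) = (2−1)·(3−1) = 2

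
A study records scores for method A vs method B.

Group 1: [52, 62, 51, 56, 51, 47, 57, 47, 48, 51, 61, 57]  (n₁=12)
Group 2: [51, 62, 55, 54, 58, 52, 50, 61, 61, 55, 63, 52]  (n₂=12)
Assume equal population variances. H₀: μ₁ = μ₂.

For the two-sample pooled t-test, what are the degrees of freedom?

degrees of freedom = 22

df = n₁ + n₂ − 2 = 12 + 12 − 2 = 22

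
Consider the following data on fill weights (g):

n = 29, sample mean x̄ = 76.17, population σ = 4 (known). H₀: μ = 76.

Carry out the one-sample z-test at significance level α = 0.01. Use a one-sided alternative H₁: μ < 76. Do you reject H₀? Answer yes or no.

SE = σ/√n = 4/√29 = 0.7428
z = (x̄−μ₀)/SE = (76.17−76)/0.7428 = 0.2289
p-value (one-sided, H₁ less) = 0.59051
At α=0.01: p ≥ α → fail to reject H₀

reject H₀: no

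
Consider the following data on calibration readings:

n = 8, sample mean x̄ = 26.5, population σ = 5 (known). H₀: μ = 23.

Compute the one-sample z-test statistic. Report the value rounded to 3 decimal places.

test statistic = 1.980

SE = σ/√n = 5/√8 = 1.7678
z = (x̄−μ₀)/SE = (26.5−23)/1.7678 = 1.9799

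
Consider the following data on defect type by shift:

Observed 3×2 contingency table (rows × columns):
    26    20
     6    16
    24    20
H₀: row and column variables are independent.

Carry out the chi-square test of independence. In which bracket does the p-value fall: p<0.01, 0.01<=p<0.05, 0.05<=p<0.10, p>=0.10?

p-value bracket: 0.05<=p<0.10

Row totals [46, 22, 44], col totals [56, 56], n=112
χ² = (26−23.00)²/23.00 + (20−23.00)²/23.00 + (6−11.00)²/11.00 + (16−11.00)²/11.00 + (24−22.00)²/22.00 + (20−22.00)²/22.00 = 5.6917
df = 2
p-value (upper-tail) = 0.05808
→ bracket: 0.05<=p<0.10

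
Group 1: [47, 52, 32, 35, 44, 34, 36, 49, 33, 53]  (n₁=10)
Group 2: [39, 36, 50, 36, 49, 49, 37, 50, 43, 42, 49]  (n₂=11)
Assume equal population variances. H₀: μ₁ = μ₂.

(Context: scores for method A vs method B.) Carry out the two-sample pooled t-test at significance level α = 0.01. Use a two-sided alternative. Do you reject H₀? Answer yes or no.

reject H₀: no

x̄₁=41.500, s₁=8.343, n₁=10
x̄₂=43.636, s₂=5.938, n₂=11
s_p² = [9·8.343² + 10·5.938²]/19 = 51.5287
SE = √(s_p²·(1/10+1/11)) = 3.1364
t = (41.500−43.636)/3.1364 = -0.6811
df = 19
p-value (two-sided) = 0.50400
At α=0.01: p ≥ α → fail to reject H₀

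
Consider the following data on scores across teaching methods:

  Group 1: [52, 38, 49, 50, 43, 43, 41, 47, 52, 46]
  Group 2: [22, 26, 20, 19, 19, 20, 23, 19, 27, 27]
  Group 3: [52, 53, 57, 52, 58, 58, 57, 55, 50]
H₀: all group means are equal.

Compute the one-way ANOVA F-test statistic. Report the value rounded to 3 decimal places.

Group means [46.10, 22.20, 54.67], grand mean 40.517
SSB = Σnᵢ(x̄ᵢ−x̄)² = 5468.741; SSW = ΣΣ(x−x̄ᵢ)² = 378.500
MSB = 5468.741/2 = 2734.3707; MSW = 378.500/26 = 14.5577
F = MSB/MSW = 187.8300
df = (2, 26)

test statistic = 187.830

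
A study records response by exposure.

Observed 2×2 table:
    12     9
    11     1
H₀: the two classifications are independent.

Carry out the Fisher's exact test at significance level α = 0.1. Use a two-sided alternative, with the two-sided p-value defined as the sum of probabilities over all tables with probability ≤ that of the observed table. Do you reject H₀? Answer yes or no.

Margins: r₁=21, r₂=12, c₁=23, c₂=10, n=33
p_obs = C(21,12)·C(12,11)/C(33,23); sum pmf over tables with pmf ≤ p_obs
p-value (two-sided) = 0.05447
At α=0.1: p < α → reject H₀

reject H₀: yes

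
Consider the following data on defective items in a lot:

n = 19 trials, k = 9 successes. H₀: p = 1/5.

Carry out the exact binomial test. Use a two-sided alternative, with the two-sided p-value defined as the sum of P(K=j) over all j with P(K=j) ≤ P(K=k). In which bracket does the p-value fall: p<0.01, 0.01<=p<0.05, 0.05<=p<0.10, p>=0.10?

p-value bracket: p<0.01

Exact binomial: n=19, k=9, p₀=1/5=0.2000
P(X=j) = C(n,j)·p₀^j·(1−p₀)^(n−j); p = Σ P(X=j) over j with P(X=j) ≤ P(X=9)
p-value (two-sided) = 0.00666
→ bracket: p<0.01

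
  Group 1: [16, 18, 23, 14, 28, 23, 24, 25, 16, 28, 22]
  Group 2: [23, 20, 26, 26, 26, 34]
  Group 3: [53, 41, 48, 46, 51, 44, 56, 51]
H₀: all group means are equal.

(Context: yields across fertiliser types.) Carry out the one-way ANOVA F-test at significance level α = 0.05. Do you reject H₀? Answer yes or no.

Group means [21.55, 25.83, 48.75], grand mean 31.280
SSB = Σnᵢ(x̄ᵢ−x̄)² = 3661.979; SSW = ΣΣ(x−x̄ᵢ)² = 517.061
MSB = 3661.979/2 = 1830.9897; MSW = 517.061/22 = 23.5028
F = MSB/MSW = 77.9053
df = (2, 22)
p-value (upper-tail) = 0.00000
At α=0.05: p < α → reject H₀

reject H₀: yes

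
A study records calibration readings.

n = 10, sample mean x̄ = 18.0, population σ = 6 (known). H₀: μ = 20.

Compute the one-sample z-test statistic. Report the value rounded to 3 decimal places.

test statistic = -1.054

SE = σ/√n = 6/√10 = 1.8974
z = (x̄−μ₀)/SE = (18.0−20)/1.8974 = -1.0541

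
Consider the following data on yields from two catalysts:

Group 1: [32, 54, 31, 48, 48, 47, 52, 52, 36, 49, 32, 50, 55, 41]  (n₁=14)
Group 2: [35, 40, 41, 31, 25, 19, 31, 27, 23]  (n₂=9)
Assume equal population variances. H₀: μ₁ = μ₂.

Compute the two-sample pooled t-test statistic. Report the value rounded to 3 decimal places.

test statistic = 4.140

x̄₁=44.786, s₁=8.649, n₁=14
x̄₂=30.222, s₂=7.513, n₂=9
s_p² = [13·8.649² + 8·7.513²]/21 = 67.8054
SE = √(s_p²·(1/14+1/9)) = 3.5181
t = (44.786−30.222)/3.5181 = 4.1396
df = 21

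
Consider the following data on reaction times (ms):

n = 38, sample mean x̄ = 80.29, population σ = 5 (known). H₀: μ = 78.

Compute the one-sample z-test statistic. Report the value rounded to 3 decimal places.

SE = σ/√n = 5/√38 = 0.8111
z = (x̄−μ₀)/SE = (80.29−78)/0.8111 = 2.8233

test statistic = 2.823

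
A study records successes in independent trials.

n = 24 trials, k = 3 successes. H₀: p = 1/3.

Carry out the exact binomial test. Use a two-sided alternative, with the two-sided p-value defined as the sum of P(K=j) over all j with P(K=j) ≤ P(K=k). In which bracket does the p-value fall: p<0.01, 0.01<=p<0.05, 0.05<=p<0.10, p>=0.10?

p-value bracket: 0.01<=p<0.05

Exact binomial: n=24, k=3, p₀=1/3=0.3333
P(X=j) = C(n,j)·p₀^j·(1−p₀)^(n−j); p = Σ P(X=j) over j with P(X=j) ≤ P(X=3)
p-value (two-sided) = 0.03024
→ bracket: 0.01<=p<0.05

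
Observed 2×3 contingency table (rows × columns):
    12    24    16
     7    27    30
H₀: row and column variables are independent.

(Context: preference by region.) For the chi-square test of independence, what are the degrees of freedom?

degrees of freedom = 2

df = (r−1)(c−1) = (2−1)·(3−1) = 2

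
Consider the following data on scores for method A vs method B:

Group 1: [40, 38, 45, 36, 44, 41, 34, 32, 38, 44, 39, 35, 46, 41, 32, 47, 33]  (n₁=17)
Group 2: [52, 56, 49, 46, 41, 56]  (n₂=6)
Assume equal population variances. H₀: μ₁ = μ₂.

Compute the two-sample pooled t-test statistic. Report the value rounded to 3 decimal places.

x̄₁=39.118, s₁=4.961, n₁=17
x̄₂=50.000, s₂=5.899, n₂=6
s_p² = [16·4.961² + 5·5.899²]/21 = 27.0364
SE = √(s_p²·(1/17+1/6)) = 2.4691
t = (39.118−50.000)/2.4691 = -4.4074
df = 21

test statistic = -4.407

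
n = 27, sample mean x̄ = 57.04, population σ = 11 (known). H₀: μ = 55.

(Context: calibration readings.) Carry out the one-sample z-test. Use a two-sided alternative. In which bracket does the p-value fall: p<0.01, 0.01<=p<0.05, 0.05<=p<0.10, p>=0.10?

SE = σ/√n = 11/√27 = 2.1170
z = (x̄−μ₀)/SE = (57.04−55)/2.1170 = 0.9637
p-value (two-sided) = 0.33522
→ bracket: p>=0.10

p-value bracket: p>=0.10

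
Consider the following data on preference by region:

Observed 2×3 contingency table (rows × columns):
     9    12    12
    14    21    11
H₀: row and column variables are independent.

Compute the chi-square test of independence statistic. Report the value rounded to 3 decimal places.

test statistic = 1.486

Row totals [33, 46], col totals [23, 33, 23], n=79
χ² = (9−9.61)²/9.61 + (12−13.78)²/13.78 + (12−9.61)²/9.61 + (14−13.39)²/13.39 + (21−19.22)²/19.22 + (11−13.39)²/13.39 = 1.4860
df = 2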